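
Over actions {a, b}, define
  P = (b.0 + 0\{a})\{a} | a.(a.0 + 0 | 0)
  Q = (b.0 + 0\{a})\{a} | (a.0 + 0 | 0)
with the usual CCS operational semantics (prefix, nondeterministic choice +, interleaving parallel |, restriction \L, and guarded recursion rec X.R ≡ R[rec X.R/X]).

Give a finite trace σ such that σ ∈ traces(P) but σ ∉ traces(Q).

LTS(P): 6 reachable states
  p0 = (b.0 + 0\{a})\{a} | a.(a.0 + 0 | 0) | --a--▸ p1, --b--▸ p2
  p1 = (b.0 + 0\{a})\{a} | (a.0 + 0 | 0) | --a--▸ p3, --b--▸ p4
  p2 = 0\{a} | a.(a.0 + 0 | 0) | --a--▸ p4
  p3 = (b.0 + 0\{a})\{a} | 0 | --b--▸ p5
  p4 = 0\{a} | (a.0 + 0 | 0) | --a--▸ p5
  p5 = 0\{a} | 0 | deadlocked
LTS(Q): 4 reachable states
  q0 = (b.0 + 0\{a})\{a} | (a.0 + 0 | 0) | --a--▸ q1, --b--▸ q2
  q1 = (b.0 + 0\{a})\{a} | 0 | --b--▸ q3
  q2 = 0\{a} | (a.0 + 0 | 0) | --a--▸ q3
  q3 = 0\{a} | 0 | deadlocked
Run σ = ⟨aa⟩ on P: start {p0}
  step 1 (a): {p1}
  step 2 (a): {p3}
  ✓ P
Run σ = ⟨aa⟩ on Q: start {q0}
  step 1 (a): {q1}
  step 2 (a): no successor for Q

aa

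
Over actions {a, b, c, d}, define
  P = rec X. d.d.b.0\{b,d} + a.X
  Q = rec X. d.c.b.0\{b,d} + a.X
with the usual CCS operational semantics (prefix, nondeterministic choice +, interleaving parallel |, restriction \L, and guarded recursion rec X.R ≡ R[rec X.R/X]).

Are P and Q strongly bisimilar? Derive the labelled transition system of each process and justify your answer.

Reachable graph of P (4 states):
  m0 = rec X. d.d.b.0\{b,d} + a.X has moves --a--▸ m0, --d--▸ m1
  m1 = d.b.0\{b,d} has moves --d--▸ m2
  m2 = b.0\{b,d} has moves --b--▸ m3
  m3 = 0\{b,d} has moves ·
Reachable graph of Q (4 states):
  n0 = rec X. d.c.b.0\{b,d} + a.X has moves --a--▸ n0, --d--▸ n1
  n1 = c.b.0\{b,d} has moves --c--▸ n2
  n2 = b.0\{b,d} has moves --b--▸ n3
  n3 = 0\{b,d} has moves ·
Partition-refinement fixed point:
  B0 = {m0}
  B1 = {m1}
  B2 = {m2, n2}
  B3 = {m3, n3}
  B4 = {n0}
  B5 = {n1}
m0 ∈ B0, n0 ∈ B4 → different blocks

not bisimilar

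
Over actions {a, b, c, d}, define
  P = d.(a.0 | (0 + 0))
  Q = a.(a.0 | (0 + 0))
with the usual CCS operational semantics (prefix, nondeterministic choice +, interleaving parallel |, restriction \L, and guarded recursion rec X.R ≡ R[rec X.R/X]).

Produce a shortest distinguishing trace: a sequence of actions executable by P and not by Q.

P's transition system — 3 states:
  u0 = d.(a.0 | (0 + 0)) | ··d··> u1
  u1 = a.0 | (0 + 0) | ··a··> u2
  u2 = 0 | (0 + 0) | stopped
Q's transition system — 3 states:
  v0 = a.(a.0 | (0 + 0)) | ··a··> v1
  v1 = a.0 | (0 + 0) | ··a··> v2
  v2 = 0 | (0 + 0) | stopped
Run σ = ⟨d⟩ on P: start {u0}
  step 1 (d): {u1}
  — P admits the full trace.
Run σ = ⟨d⟩ on Q: start {v0}
  step 1 (d): no successor for Q

d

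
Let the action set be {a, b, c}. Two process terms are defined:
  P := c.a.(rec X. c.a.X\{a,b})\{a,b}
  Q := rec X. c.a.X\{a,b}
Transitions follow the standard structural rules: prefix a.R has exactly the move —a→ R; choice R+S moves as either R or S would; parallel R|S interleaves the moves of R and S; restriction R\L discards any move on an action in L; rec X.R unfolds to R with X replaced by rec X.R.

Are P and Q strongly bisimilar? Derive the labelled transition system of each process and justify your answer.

bisimilar

P's transition system — 4 states:
  p0 = c.a.(rec X. c.a.X\{a,b})\{a,b} | ··c··> p1
  p1 = a.(rec X. c.a.X\{a,b})\{a,b} | ··a··> p2
  p2 = (rec X. c.a.X\{a,b})\{a,b} | ··c··> p3
  p3 = (a.(rec X. c.a.X\{a,b})\{a,b})\{a,b} | stopped
Q's transition system — 4 states:
  q0 = rec X. c.a.X\{a,b} | ··c··> q1
  q1 = a.(rec X. c.a.X\{a,b})\{a,b} | ··a··> q2
  q2 = (rec X. c.a.X\{a,b})\{a,b} | ··c··> q3
  q3 = (a.(rec X. c.a.X\{a,b})\{a,b})\{a,b} | stopped
Partition-refinement fixed point:
  B0 = {p0, q0}
  B1 = {p1, q1}
  B2 = {p2, q2}
  B3 = {p3, q3}
p0 ∈ B0, q0 ∈ B0 → same block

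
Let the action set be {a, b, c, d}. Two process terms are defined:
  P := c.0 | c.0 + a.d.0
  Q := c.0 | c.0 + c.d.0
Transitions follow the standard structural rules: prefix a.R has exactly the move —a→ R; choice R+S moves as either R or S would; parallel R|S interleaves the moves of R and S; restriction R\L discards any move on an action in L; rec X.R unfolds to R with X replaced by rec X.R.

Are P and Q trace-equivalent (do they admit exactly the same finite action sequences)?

LTS(P): 6 reachable states
  u0 = c.0 | c.0 + a.d.0 → —a→ u1, —c→ u2, —c→ u3
  u1 = d.0 → —d→ u4
  u2 = 0 | c.0 → —c→ u5
  u3 = c.0 | 0 → —c→ u5
  u4 = 0 → deadlocked
  u5 = 0 | 0 → deadlocked
LTS(Q): 6 reachable states
  v0 = c.0 | c.0 + c.d.0 → —c→ v1, —c→ v2, —c→ v3
  v1 = 0 | c.0 → —c→ v4
  v2 = c.0 | 0 → —c→ v4
  v3 = d.0 → —d→ v5
  v4 = 0 | 0 → deadlocked
  v5 = 0 → deadlocked
Trace ⟨a⟩ through P, begin at {u0}:
  [1] a ⇒ {u1}
  — P admits the full trace.
Trace ⟨a⟩ through Q, begin at {v0}:
  [1] a ⇒ no successor for Q

traces(P) ≠ traces(Q) — witness ⟨a⟩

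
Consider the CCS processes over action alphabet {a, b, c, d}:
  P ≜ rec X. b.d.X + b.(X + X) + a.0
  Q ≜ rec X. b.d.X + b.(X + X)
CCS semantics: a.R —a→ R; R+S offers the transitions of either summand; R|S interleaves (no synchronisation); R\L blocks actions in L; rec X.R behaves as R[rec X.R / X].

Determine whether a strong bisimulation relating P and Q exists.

Reachable graph of P (4 states):
  p0 = rec X. b.d.X + b.(X + X) + a.0 :: —a→ p1, —b→ p2, —b→ p3
  p1 = 0 :: ·
  p2 = (rec X. b.d.X + b.(X + X) + a.0) + (rec X. b.d.X + b.(X + X) + a.0) :: —a→ p1, —b→ p2, —b→ p3
  p3 = d.(rec X. b.d.X + b.(X + X) + a.0) :: —d→ p0
Reachable graph of Q (3 states):
  q0 = rec X. b.d.X + b.(X + X) :: —b→ q1, —b→ q2
  q1 = (rec X. b.d.X + b.(X + X)) + (rec X. b.d.X + b.(X + X)) :: —b→ q1, —b→ q2
  q2 = d.(rec X. b.d.X + b.(X + X)) :: —d→ q0
Partition-refinement fixed point:
  B0 = {p0, p2}
  B1 = {p3}
  B2 = {p1}
  B3 = {q0, q1}
  B4 = {q2}
p0 ∈ B0, q0 ∈ B3 → different blocks

P ≁ Q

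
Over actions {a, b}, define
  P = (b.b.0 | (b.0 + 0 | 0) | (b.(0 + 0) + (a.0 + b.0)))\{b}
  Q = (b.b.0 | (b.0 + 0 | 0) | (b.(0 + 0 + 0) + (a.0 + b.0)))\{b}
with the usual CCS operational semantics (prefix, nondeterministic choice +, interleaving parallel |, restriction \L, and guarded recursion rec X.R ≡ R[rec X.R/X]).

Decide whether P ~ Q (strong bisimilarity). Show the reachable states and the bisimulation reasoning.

LTS(P): 2 reachable states
  p0 = (b.b.0 | (b.0 + 0 | 0) | (b.(0 + 0) + (a.0 + b.0)))\{b} :: ··a··> p1
  p1 = (b.b.0 | (b.0 + 0 | 0) | 0)\{b} :: stopped
LTS(Q): 2 reachable states
  q0 = (b.b.0 | (b.0 + 0 | 0) | (b.(0 + 0 + 0) + (a.0 + b.0)))\{b} :: ··a··> q1
  q1 = (b.b.0 | (b.0 + 0 | 0) | 0)\{b} :: stopped
Bisimilarity quotient blocks:
  B0 = {p0, q0}
  B1 = {p1, q1}
p0 ∈ B0, q0 ∈ B0 → same block

YES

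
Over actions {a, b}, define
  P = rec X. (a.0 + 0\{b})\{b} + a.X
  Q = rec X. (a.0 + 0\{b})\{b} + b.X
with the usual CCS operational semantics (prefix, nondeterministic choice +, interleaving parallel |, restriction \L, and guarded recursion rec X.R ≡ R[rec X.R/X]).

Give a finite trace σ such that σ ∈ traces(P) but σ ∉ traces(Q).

Reachable graph of P (2 states):
  m0 = rec X. (a.0 + 0\{b})\{b} + a.X → —a→ m0, —a→ m1
  m1 = 0\{b} → (no moves)
Reachable graph of Q (2 states):
  n0 = rec X. (a.0 + 0\{b})\{b} + b.X → —a→ n1, —b→ n0
  n1 = 0\{b} → (no moves)
Run σ = ⟨aa⟩ on P: start {m0}
  [1] a ⇒ {m0, m1}
  [2] a ⇒ {m0, m1}
  P completes σ.
Run σ = ⟨aa⟩ on Q: start {n0}
  [1] a ⇒ {n1}
  [2] a ⇒ no successor for Q

aa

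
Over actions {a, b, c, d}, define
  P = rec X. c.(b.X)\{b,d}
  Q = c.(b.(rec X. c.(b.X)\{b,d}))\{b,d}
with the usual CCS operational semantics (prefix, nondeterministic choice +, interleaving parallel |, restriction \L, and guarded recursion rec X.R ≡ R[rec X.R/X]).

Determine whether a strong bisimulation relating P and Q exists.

Reachable graph of P (2 states):
  m0 = rec X. c.(b.X)\{b,d} → ··c··> m1
  m1 = (b.(rec X. c.(b.X)\{b,d}))\{b,d} → ·
Reachable graph of Q (2 states):
  n0 = c.(b.(rec X. c.(b.X)\{b,d}))\{b,d} → ··c··> n1
  n1 = (b.(rec X. c.(b.X)\{b,d}))\{b,d} → ·
Partition-refinement fixed point:
  B0 = {m0, n0}
  B1 = {m1, n1}
m0 ∈ B0, n0 ∈ B0 → same block

bisimilar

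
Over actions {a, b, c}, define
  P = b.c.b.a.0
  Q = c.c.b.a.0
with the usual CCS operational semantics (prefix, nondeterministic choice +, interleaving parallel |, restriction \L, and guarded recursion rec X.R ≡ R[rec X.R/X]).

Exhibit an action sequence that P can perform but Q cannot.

LTS(P): 5 reachable states
  u0 = b.c.b.a.0 → ··b··> u1
  u1 = c.b.a.0 → ··c··> u2
  u2 = b.a.0 → ··b··> u3
  u3 = a.0 → ··a··> u4
  u4 = 0 → ·
LTS(Q): 5 reachable states
  v0 = c.c.b.a.0 → ··c··> v1
  v1 = c.b.a.0 → ··c··> v2
  v2 = b.a.0 → ··b··> v3
  v3 = a.0 → ··a··> v4
  v4 = 0 → ·
Executing b from P (initial set {u0}):
  step 1 (b): {u1}
  — P admits the full trace.
Executing b from Q (initial set {v0}):
  step 1 (b): no successor for Q

b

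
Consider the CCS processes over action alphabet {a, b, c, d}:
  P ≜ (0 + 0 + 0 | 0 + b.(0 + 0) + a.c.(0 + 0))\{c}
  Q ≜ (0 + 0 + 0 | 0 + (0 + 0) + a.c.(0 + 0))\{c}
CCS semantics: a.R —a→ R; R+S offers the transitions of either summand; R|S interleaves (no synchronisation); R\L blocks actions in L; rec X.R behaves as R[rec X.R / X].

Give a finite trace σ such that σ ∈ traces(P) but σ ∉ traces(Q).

b

P's transition system — 3 states:
  m0 = (0 + 0 + 0 | 0 + b.(0 + 0) + a.c.(0 + 0))\{c} ⊢ —a→ m1, —b→ m2
  m1 = (c.(0 + 0))\{c} ⊢ stopped
  m2 = (0 + 0)\{c} ⊢ stopped
Q's transition system — 2 states:
  n0 = (0 + 0 + 0 | 0 + (0 + 0) + a.c.(0 + 0))\{c} ⊢ —a→ n1
  n1 = (c.(0 + 0))\{c} ⊢ stopped
Executing b from P (initial set {m0}):
  [1] b ⇒ {m2}
  P completes σ.
Executing b from Q (initial set {n0}):
  [1] b ⇒ no successor for Q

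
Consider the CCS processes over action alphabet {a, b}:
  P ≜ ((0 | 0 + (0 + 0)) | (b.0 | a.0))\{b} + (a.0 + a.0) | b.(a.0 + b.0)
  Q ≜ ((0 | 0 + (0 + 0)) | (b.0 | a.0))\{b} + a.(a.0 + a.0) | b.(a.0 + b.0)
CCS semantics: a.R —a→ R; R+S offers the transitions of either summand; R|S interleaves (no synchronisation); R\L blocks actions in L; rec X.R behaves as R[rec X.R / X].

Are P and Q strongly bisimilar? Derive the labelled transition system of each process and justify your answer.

P's transition system — 7 states:
  s0 = ((0 | 0 + (0 + 0)) | (b.0 | a.0))\{b} + (a.0 + a.0) | b.(a.0 + b.0) → —a→ s1, —a→ s2, —b→ s3
  s1 = ((0 | 0 + (0 + 0)) | (b.0 | 0))\{b} → ·
  s2 = 0 | b.(a.0 + b.0) → —b→ s4
  s3 = (a.0 + a.0) | (a.0 + b.0) → —a→ s4, —a→ s5, —b→ s5
  s4 = 0 | (a.0 + b.0) → —a→ s6, —b→ s6
  s5 = (a.0 + a.0) | 0 → —a→ s6
  s6 = 0 | 0 → ·
Q's transition system — 10 states:
  t0 = ((0 | 0 + (0 + 0)) | (b.0 | a.0))\{b} + a.(a.0 + a.0) | b.(a.0 + b.0) → —a→ t1, —a→ t2, —b→ t3
  t1 = ((0 | 0 + (0 + 0)) | (b.0 | 0))\{b} → ·
  t2 = (a.0 + a.0) | b.(a.0 + b.0) → —a→ t4, —b→ t5
  t3 = a.(a.0 + a.0) | (a.0 + b.0) → —a→ t5, —a→ t6, —b→ t6
  t4 = 0 | b.(a.0 + b.0) → —b→ t7
  t5 = (a.0 + a.0) | (a.0 + b.0) → —a→ t7, —a→ t8, —b→ t8
  t6 = a.(a.0 + a.0) | 0 → —a→ t8
  t7 = 0 | (a.0 + b.0) → —a→ t9, —b→ t9
  t8 = (a.0 + a.0) | 0 → —a→ t9
  t9 = 0 | 0 → ·
Coarsest stable partition (strong bisimilarity classes):
  B0 = {s0}
  B1 = {s3, t5}
  B2 = {s5, t8}
  B3 = {s1, s6, t1, t9}
  B4 = {s4, t7}
  B5 = {s2, t4}
  B6 = {t0}
  B7 = {t2}
  B8 = {t3}
  B9 = {t6}
s0 ∈ B0, t0 ∈ B6 → different blocks

not bisimilar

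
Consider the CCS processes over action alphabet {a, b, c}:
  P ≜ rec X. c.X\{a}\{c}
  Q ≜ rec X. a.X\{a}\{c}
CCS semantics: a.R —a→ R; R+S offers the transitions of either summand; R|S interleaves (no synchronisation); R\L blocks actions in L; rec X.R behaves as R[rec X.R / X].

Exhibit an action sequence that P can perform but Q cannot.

P's transition system — 2 states:
  p0 = rec X. c.X\{a}\{c} :: -c-> p1
  p1 = (rec X. c.X\{a}\{c})\{a}\{c} :: stopped
Q's transition system — 2 states:
  q0 = rec X. a.X\{a}\{c} :: -a-> q1
  q1 = (rec X. a.X\{a}\{c})\{a}\{c} :: stopped
Run σ = ⟨c⟩ on P: start {p0}
  step 1 (c): {p1}
  P completes σ.
Run σ = ⟨c⟩ on Q: start {q0}
  step 1 (c): ∅  — Q cannot continue

c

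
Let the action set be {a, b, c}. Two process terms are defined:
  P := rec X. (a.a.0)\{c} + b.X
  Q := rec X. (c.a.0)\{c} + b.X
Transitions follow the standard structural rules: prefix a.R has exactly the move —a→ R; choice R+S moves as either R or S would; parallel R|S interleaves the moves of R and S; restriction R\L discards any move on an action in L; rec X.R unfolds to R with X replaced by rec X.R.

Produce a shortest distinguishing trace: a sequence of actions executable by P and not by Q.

a

LTS(P): 3 reachable states
  p0 = rec X. (a.a.0)\{c} + b.X :: --a--▸ p1, --b--▸ p0
  p1 = (a.0)\{c} :: --a--▸ p2
  p2 = 0\{c} :: stopped
LTS(Q): 1 reachable states
  q0 = rec X. (c.a.0)\{c} + b.X :: --b--▸ q0
Trace ⟨a⟩ through P, begin at {p0}:
  step 1 (a): {p1}
  P completes σ.
Trace ⟨a⟩ through Q, begin at {q0}:
  step 1 (a): ∅  — Q cannot continue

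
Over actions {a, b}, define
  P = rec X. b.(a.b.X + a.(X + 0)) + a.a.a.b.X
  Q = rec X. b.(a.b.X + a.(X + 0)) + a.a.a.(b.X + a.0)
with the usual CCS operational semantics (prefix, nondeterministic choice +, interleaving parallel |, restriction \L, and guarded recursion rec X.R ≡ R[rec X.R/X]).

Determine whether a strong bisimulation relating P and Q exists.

LTS(P): 6 reachable states
  u0 = rec X. b.(a.b.X + a.(X + 0)) + a.a.a.b.X ⊢ -a-> u1, -b-> u2
  u1 = a.a.b.(rec X. b.(a.b.X + a.(X + 0)) + a.a.a.b.X) ⊢ -a-> u3
  u2 = a.b.(rec X. b.(a.b.X + a.(X + 0)) + a.a.a.b.X) + a.((rec X. b.(a.b.X + a.(X + 0)) + a.a.a.b.X) + 0) ⊢ -a-> u4, -a-> u5
  u3 = a.b.(rec X. b.(a.b.X + a.(X + 0)) + a.a.a.b.X) ⊢ -a-> u5
  u4 = (rec X. b.(a.b.X + a.(X + 0)) + a.a.a.b.X) + 0 ⊢ -a-> u1, -b-> u2
  u5 = b.(rec X. b.(a.b.X + a.(X + 0)) + a.a.a.b.X) ⊢ -b-> u0
LTS(Q): 8 reachable states
  v0 = rec X. b.(a.b.X + a.(X + 0)) + a.a.a.(b.X + a.0) ⊢ -a-> v1, -b-> v2
  v1 = a.a.(b.(rec X. b.(a.b.X + a.(X + 0)) + a.a.a.(b.X + a.0)) + a.0) ⊢ -a-> v3
  v2 = a.b.(rec X. b.(a.b.X + a.(X + 0)) + a.a.a.(b.X + a.0)) + a.((rec X. b.(a.b.X + a.(X + 0)) + a.a.a.(b.X + a.0)) + 0) ⊢ -a-> v4, -a-> v5
  v3 = a.(b.(rec X. b.(a.b.X + a.(X + 0)) + a.a.a.(b.X + a.0)) + a.0) ⊢ -a-> v6
  v4 = (rec X. b.(a.b.X + a.(X + 0)) + a.a.a.(b.X + a.0)) + 0 ⊢ -a-> v1, -b-> v2
  v5 = b.(rec X. b.(a.b.X + a.(X + 0)) + a.a.a.(b.X + a.0)) ⊢ -b-> v0
  v6 = b.(rec X. b.(a.b.X + a.(X + 0)) + a.a.a.(b.X + a.0)) + a.0 ⊢ -a-> v7, -b-> v0
  v7 = 0 ⊢ ·
Coarsest stable partition (strong bisimilarity classes):
  B0 = {u0, u4}
  B1 = {u1}
  B2 = {u3}
  B3 = {u5}
  B4 = {u2}
  B5 = {v0, v4}
  B6 = {v2}
  B7 = {v5}
  B8 = {v1}
  B9 = {v3}
  B10 = {v6}
  B11 = {v7}
u0 ∈ B0, v0 ∈ B5 → different blocks

NO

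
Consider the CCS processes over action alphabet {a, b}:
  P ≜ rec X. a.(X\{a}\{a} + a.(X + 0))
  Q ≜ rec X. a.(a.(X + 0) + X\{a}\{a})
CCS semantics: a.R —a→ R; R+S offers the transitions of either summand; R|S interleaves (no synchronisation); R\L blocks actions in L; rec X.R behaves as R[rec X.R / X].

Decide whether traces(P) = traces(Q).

trace-equivalent

P's transition system — 3 states:
  u0 = rec X. a.(X\{a}\{a} + a.(X + 0)) has moves --a--▸ u1
  u1 = (rec X. a.(X\{a}\{a} + a.(X + 0)))\{a}\{a} + a.((rec X. a.(X\{a}\{a} + a.(X + 0))) + 0) has moves --a--▸ u2
  u2 = (rec X. a.(X\{a}\{a} + a.(X + 0))) + 0 has moves --a--▸ u1
Q's transition system — 3 states:
  v0 = rec X. a.(a.(X + 0) + X\{a}\{a}) has moves --a--▸ v1
  v1 = a.((rec X. a.(a.(X + 0) + X\{a}\{a})) + 0) + (rec X. a.(a.(X + 0) + X\{a}\{a}))\{a}\{a} has moves --a--▸ v2
  v2 = (rec X. a.(a.(X + 0) + X\{a}\{a})) + 0 has moves --a--▸ v1
Partition-refinement fixed point:
  B0 = {u0, u1, u2, v0, v1, v2}
u0 ∈ B0, v0 ∈ B0 → same block
Bisimilar ⇒ trace-equivalent.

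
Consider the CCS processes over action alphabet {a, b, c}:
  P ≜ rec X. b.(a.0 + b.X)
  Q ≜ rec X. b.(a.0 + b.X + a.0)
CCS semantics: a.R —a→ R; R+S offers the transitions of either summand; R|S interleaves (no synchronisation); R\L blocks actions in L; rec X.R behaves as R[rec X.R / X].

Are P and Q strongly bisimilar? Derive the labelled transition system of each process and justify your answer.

bisimilar

P's transition system — 3 states:
  p0 = rec X. b.(a.0 + b.X) | ··b··> p1
  p1 = a.0 + b.(rec X. b.(a.0 + b.X)) | ··a··> p2, ··b··> p0
  p2 = 0 | deadlocked
Q's transition system — 3 states:
  q0 = rec X. b.(a.0 + b.X + a.0) | ··b··> q1
  q1 = a.0 + b.(rec X. b.(a.0 + b.X + a.0)) + a.0 | ··a··> q2, ··b··> q0
  q2 = 0 | deadlocked
Coarsest stable partition (strong bisimilarity classes):
  B0 = {p0, q0}
  B1 = {p1, q1}
  B2 = {p2, q2}
p0 ∈ B0, q0 ∈ B0 → same block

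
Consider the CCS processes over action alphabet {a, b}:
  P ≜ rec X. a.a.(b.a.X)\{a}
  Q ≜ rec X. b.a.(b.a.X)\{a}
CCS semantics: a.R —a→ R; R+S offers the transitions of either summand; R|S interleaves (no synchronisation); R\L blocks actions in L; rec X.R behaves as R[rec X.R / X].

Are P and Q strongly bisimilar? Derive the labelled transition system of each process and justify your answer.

NO

Reachable graph of P (4 states):
  s0 = rec X. a.a.(b.a.X)\{a} → —a→ s1
  s1 = a.(b.a.(rec X. a.a.(b.a.X)\{a}))\{a} → —a→ s2
  s2 = (b.a.(rec X. a.a.(b.a.X)\{a}))\{a} → —b→ s3
  s3 = (a.(rec X. a.a.(b.a.X)\{a}))\{a} → deadlocked
Reachable graph of Q (4 states):
  t0 = rec X. b.a.(b.a.X)\{a} → —b→ t1
  t1 = a.(b.a.(rec X. b.a.(b.a.X)\{a}))\{a} → —a→ t2
  t2 = (b.a.(rec X. b.a.(b.a.X)\{a}))\{a} → —b→ t3
  t3 = (a.(rec X. b.a.(b.a.X)\{a}))\{a} → deadlocked
Partition-refinement fixed point:
  B0 = {s0}
  B1 = {s1, t1}
  B2 = {s2, t2}
  B3 = {s3, t3}
  B4 = {t0}
s0 ∈ B0, t0 ∈ B4 → different blocks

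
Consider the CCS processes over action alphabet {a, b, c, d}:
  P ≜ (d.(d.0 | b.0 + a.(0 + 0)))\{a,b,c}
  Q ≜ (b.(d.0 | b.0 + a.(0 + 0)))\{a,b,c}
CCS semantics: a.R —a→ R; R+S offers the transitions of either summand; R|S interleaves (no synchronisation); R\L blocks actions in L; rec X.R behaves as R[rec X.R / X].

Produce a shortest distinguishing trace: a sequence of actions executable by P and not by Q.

d

LTS(P): 3 reachable states
  u0 = (d.(d.0 | b.0 + a.(0 + 0)))\{a,b,c} ⊢ —d→ u1
  u1 = (d.0 | b.0 + a.(0 + 0))\{a,b,c} ⊢ —d→ u2
  u2 = (0 | b.0)\{a,b,c} ⊢ deadlocked
LTS(Q): 1 reachable states
  v0 = (b.(d.0 | b.0 + a.(0 + 0)))\{a,b,c} ⊢ deadlocked
Run σ = ⟨d⟩ on P: start {u0}
  [1] d ⇒ {u1}
  ✓ P
Run σ = ⟨d⟩ on Q: start {v0}
  [1] d ⇒ ∅  — Q cannot continue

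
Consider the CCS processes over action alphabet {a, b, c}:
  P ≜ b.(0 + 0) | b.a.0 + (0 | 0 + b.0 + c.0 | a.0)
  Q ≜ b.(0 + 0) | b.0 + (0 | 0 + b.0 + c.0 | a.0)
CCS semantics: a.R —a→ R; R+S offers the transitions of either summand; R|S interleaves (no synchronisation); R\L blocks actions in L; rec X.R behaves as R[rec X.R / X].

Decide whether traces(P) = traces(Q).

traces(P) ≠ traces(Q) — witness ⟨ba⟩

LTS(P): 10 reachable states
  u0 = b.(0 + 0) | b.a.0 + (0 | 0 + b.0 + c.0 | a.0) → ··a··> u1, ··b··> u2, ··b··> u3, ··b··> u4, ··c··> u5
  u1 = c.0 | 0 → ··c··> u6
  u2 = (0 + 0) | b.a.0 → ··b··> u7
  u3 = 0 → deadlocked
  u4 = b.(0 + 0) | a.0 → ··a··> u8, ··b··> u7
  u5 = 0 | a.0 → ··a··> u6
  u6 = 0 | 0 → deadlocked
  u7 = (0 + 0) | a.0 → ··a··> u9
  u8 = b.(0 + 0) | 0 → ··b··> u9
  u9 = (0 + 0) | 0 → deadlocked
LTS(Q): 8 reachable states
  v0 = b.(0 + 0) | b.0 + (0 | 0 + b.0 + c.0 | a.0) → ··a··> v1, ··b··> v2, ··b··> v3, ··b··> v4, ··c··> v5
  v1 = c.0 | 0 → ··c··> v6
  v2 = (0 + 0) | b.0 → ··b··> v7
  v3 = 0 → deadlocked
  v4 = b.(0 + 0) | 0 → ··b··> v7
  v5 = 0 | a.0 → ··a··> v6
  v6 = 0 | 0 → deadlocked
  v7 = (0 + 0) | 0 → deadlocked
Run σ = ⟨ba⟩ on P: start {u0}
  [1] b ⇒ {u2, u3, u4}
  [2] a ⇒ {u8}
  ✓ P
Run σ = ⟨ba⟩ on Q: start {v0}
  [1] b ⇒ {v2, v3, v4}
  [2] a ⇒ no successor for Q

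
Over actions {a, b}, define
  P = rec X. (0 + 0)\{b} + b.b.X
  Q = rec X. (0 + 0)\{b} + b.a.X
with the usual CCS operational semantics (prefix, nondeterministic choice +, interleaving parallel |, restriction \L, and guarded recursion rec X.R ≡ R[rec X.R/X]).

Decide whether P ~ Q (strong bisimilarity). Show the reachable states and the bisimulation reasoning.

P ≁ Q

LTS(P): 2 reachable states
  s0 = rec X. (0 + 0)\{b} + b.b.X ⊢ ··b··> s1
  s1 = b.(rec X. (0 + 0)\{b} + b.b.X) ⊢ ··b··> s0
LTS(Q): 2 reachable states
  t0 = rec X. (0 + 0)\{b} + b.a.X ⊢ ··b··> t1
  t1 = a.(rec X. (0 + 0)\{b} + b.a.X) ⊢ ··a··> t0
Partition-refinement fixed point:
  B0 = {s0, s1}
  B1 = {t0}
  B2 = {t1}
s0 ∈ B0, t0 ∈ B1 → different blocks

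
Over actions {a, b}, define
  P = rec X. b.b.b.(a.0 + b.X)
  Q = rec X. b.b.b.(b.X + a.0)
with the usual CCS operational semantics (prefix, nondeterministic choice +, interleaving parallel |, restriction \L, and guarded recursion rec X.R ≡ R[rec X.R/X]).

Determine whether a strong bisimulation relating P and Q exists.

bisimilar

P's transition system — 5 states:
  u0 = rec X. b.b.b.(a.0 + b.X) ⊢ —b→ u1
  u1 = b.b.(a.0 + b.(rec X. b.b.b.(a.0 + b.X))) ⊢ —b→ u2
  u2 = b.(a.0 + b.(rec X. b.b.b.(a.0 + b.X))) ⊢ —b→ u3
  u3 = a.0 + b.(rec X. b.b.b.(a.0 + b.X)) ⊢ —a→ u4, —b→ u0
  u4 = 0 ⊢ (no moves)
Q's transition system — 5 states:
  v0 = rec X. b.b.b.(b.X + a.0) ⊢ —b→ v1
  v1 = b.b.(b.(rec X. b.b.b.(b.X + a.0)) + a.0) ⊢ —b→ v2
  v2 = b.(b.(rec X. b.b.b.(b.X + a.0)) + a.0) ⊢ —b→ v3
  v3 = b.(rec X. b.b.b.(b.X + a.0)) + a.0 ⊢ —a→ v4, —b→ v0
  v4 = 0 ⊢ (no moves)
Coarsest stable partition (strong bisimilarity classes):
  B0 = {u0, v0}
  B1 = {u1, v1}
  B2 = {u2, v2}
  B3 = {u3, v3}
  B4 = {u4, v4}
u0 ∈ B0, v0 ∈ B0 → same block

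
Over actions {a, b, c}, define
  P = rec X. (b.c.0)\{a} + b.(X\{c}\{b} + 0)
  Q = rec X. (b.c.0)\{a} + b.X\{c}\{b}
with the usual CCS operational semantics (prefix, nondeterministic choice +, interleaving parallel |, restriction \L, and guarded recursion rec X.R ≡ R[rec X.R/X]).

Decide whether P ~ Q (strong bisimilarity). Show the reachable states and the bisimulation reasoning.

LTS(P): 4 reachable states
  u0 = rec X. (b.c.0)\{a} + b.(X\{c}\{b} + 0) ⊢ =b=> u1, =b=> u2
  u1 = (c.0)\{a} ⊢ =c=> u3
  u2 = (rec X. (b.c.0)\{a} + b.(X\{c}\{b} + 0))\{c}\{b} + 0 ⊢ deadlocked
  u3 = 0\{a} ⊢ deadlocked
LTS(Q): 4 reachable states
  v0 = rec X. (b.c.0)\{a} + b.X\{c}\{b} ⊢ =b=> v1, =b=> v2
  v1 = (c.0)\{a} ⊢ =c=> v3
  v2 = (rec X. (b.c.0)\{a} + b.X\{c}\{b})\{c}\{b} ⊢ deadlocked
  v3 = 0\{a} ⊢ deadlocked
Partition-refinement fixed point:
  B0 = {u0, v0}
  B1 = {u1, v1}
  B2 = {u2, u3, v2, v3}
u0 ∈ B0, v0 ∈ B0 → same block

bisimilar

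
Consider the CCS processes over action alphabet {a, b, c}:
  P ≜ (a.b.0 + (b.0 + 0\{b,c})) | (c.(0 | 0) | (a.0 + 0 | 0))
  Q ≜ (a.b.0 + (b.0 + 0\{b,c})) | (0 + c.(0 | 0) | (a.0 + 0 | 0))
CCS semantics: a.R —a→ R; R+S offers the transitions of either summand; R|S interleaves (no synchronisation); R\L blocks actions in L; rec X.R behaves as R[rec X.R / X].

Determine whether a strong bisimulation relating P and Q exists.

bisimilar

LTS(P): 12 reachable states
  m0 = (a.b.0 + (b.0 + 0\{b,c})) | (c.(0 | 0) | (a.0 + 0 | 0)) ⊢ —a→ m1, —a→ m2, —b→ m3, —c→ m4
  m1 = (a.b.0 + (b.0 + 0\{b,c})) | (c.(0 | 0) | 0) ⊢ —a→ m5, —b→ m6, —c→ m7
  m2 = b.0 | (c.(0 | 0) | (a.0 + 0 | 0)) ⊢ —a→ m5, —b→ m3, —c→ m8
  m3 = 0 | (c.(0 | 0) | (a.0 + 0 | 0)) ⊢ —a→ m6, —c→ m9
  m4 = (a.b.0 + (b.0 + 0\{b,c})) | (0 | 0 | (a.0 + 0 | 0)) ⊢ —a→ m7, —a→ m8, —b→ m9
  m5 = b.0 | (c.(0 | 0) | 0) ⊢ —b→ m6, —c→ m10
  m6 = 0 | (c.(0 | 0) | 0) ⊢ —c→ m11
  m7 = (a.b.0 + (b.0 + 0\{b,c})) | (0 | 0 | 0) ⊢ —a→ m10, —b→ m11
  m8 = b.0 | (0 | 0 | (a.0 + 0 | 0)) ⊢ —a→ m10, —b→ m9
  m9 = 0 | (0 | 0 | (a.0 + 0 | 0)) ⊢ —a→ m11
  m10 = b.0 | (0 | 0 | 0) ⊢ —b→ m11
  m11 = 0 | (0 | 0 | 0) ⊢ stopped
LTS(Q): 12 reachable states
  n0 = (a.b.0 + (b.0 + 0\{b,c})) | (0 + c.(0 | 0) | (a.0 + 0 | 0)) ⊢ —a→ n1, —a→ n2, —b→ n3, —c→ n4
  n1 = (a.b.0 + (b.0 + 0\{b,c})) | (c.(0 | 0) | 0) ⊢ —a→ n5, —b→ n6, —c→ n7
  n2 = b.0 | (0 + c.(0 | 0) | (a.0 + 0 | 0)) ⊢ —a→ n5, —b→ n3, —c→ n8
  n3 = 0 | (0 + c.(0 | 0) | (a.0 + 0 | 0)) ⊢ —a→ n6, —c→ n9
  n4 = (a.b.0 + (b.0 + 0\{b,c})) | (0 | 0 | (a.0 + 0 | 0)) ⊢ —a→ n7, —a→ n8, —b→ n9
  n5 = b.0 | (c.(0 | 0) | 0) ⊢ —b→ n6, —c→ n10
  n6 = 0 | (c.(0 | 0) | 0) ⊢ —c→ n11
  n7 = (a.b.0 + (b.0 + 0\{b,c})) | (0 | 0 | 0) ⊢ —a→ n10, —b→ n11
  n8 = b.0 | (0 | 0 | (a.0 + 0 | 0)) ⊢ —a→ n10, —b→ n9
  n9 = 0 | (0 | 0 | (a.0 + 0 | 0)) ⊢ —a→ n11
  n10 = b.0 | (0 | 0 | 0) ⊢ —b→ n11
  n11 = 0 | (0 | 0 | 0) ⊢ stopped
Coarsest stable partition (strong bisimilarity classes):
  B0 = {m0, n0}
  B1 = {m3, n3}
  B2 = {m6, n6}
  B3 = {m11, n11}
  B4 = {m9, n9}
  B5 = {m4, n4}
  B6 = {m8, n8}
  B7 = {m10, n10}
  B8 = {m7, n7}
  B9 = {m1, n1}
  B10 = {m5, n5}
  B11 = {m2, n2}
m0 ∈ B0, n0 ∈ B0 → same block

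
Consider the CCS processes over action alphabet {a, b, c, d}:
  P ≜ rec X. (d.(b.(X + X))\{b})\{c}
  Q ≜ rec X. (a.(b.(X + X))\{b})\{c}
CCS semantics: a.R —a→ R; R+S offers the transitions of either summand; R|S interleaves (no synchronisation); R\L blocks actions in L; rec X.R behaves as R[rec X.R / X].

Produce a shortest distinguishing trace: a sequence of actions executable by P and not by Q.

P's transition system — 2 states:
  p0 = rec X. (d.(b.(X + X))\{b})\{c} ⊢ =d=> p1
  p1 = (b.((rec X. (d.(b.(X + X))\{b})\{c}) + (rec X. (d.(b.(X + X))\{b})\{c})))\{b}\{c} ⊢ stopped
Q's transition system — 2 states:
  q0 = rec X. (a.(b.(X + X))\{b})\{c} ⊢ =a=> q1
  q1 = (b.((rec X. (a.(b.(X + X))\{b})\{c}) + (rec X. (a.(b.(X + X))\{b})\{c})))\{b}\{c} ⊢ stopped
Executing d from P (initial set {p0}):
  [1] d ⇒ {p1}
  — P admits the full trace.
Executing d from Q (initial set {q0}):
  [1] d ⇒ ∅ (Q stuck)

d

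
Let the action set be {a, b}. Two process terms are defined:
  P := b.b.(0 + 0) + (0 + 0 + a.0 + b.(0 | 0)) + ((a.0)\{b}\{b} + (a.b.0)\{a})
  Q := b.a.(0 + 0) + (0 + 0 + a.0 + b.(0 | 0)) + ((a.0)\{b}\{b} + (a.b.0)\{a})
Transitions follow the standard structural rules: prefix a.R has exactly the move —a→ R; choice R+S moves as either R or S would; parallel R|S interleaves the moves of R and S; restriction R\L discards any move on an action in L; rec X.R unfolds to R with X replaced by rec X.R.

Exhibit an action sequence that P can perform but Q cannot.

bb

LTS(P): 6 reachable states
  m0 = b.b.(0 + 0) + (0 + 0 + a.0 + b.(0 | 0)) + ((a.0)\{b}\{b} + (a.b.0)\{a}) | --a--▸ m1, --a--▸ m2, --b--▸ m3, --b--▸ m4
  m1 = 0 | deadlocked
  m2 = 0\{b}\{b} | deadlocked
  m3 = 0 | 0 | deadlocked
  m4 = b.(0 + 0) | --b--▸ m5
  m5 = 0 + 0 | deadlocked
LTS(Q): 6 reachable states
  n0 = b.a.(0 + 0) + (0 + 0 + a.0 + b.(0 | 0)) + ((a.0)\{b}\{b} + (a.b.0)\{a}) | --a--▸ n1, --a--▸ n2, --b--▸ n3, --b--▸ n4
  n1 = 0 | deadlocked
  n2 = 0\{b}\{b} | deadlocked
  n3 = 0 | 0 | deadlocked
  n4 = a.(0 + 0) | --a--▸ n5
  n5 = 0 + 0 | deadlocked
Run σ = ⟨bb⟩ on P: start {m0}
  [1] b ⇒ {m3, m4}
  [2] b ⇒ {m5}
  — P admits the full trace.
Run σ = ⟨bb⟩ on Q: start {n0}
  [1] b ⇒ {n3, n4}
  [2] b ⇒ no successor for Q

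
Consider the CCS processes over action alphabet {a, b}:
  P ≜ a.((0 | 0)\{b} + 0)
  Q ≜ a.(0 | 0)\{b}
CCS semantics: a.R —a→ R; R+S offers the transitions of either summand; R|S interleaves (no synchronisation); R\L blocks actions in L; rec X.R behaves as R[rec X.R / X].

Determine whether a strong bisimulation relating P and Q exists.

bisimilar

Reachable graph of P (2 states):
  s0 = a.((0 | 0)\{b} + 0) has moves —a→ s1
  s1 = (0 | 0)\{b} + 0 has moves deadlocked
Reachable graph of Q (2 states):
  t0 = a.(0 | 0)\{b} has moves —a→ t1
  t1 = (0 | 0)\{b} has moves deadlocked
Bisimilarity quotient blocks:
  B0 = {s0, t0}
  B1 = {s1, t1}
s0 ∈ B0, t0 ∈ B0 → same block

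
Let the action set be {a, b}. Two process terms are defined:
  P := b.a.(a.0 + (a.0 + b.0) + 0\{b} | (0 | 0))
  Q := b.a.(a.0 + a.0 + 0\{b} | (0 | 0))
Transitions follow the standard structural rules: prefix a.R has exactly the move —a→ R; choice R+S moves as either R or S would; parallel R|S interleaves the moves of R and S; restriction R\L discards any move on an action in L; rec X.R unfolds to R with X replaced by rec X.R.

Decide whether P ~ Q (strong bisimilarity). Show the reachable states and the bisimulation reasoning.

P ≁ Q

Reachable graph of P (4 states):
  m0 = b.a.(a.0 + (a.0 + b.0) + 0\{b} | (0 | 0)) ⊢ -b-> m1
  m1 = a.(a.0 + (a.0 + b.0) + 0\{b} | (0 | 0)) ⊢ -a-> m2
  m2 = a.0 + (a.0 + b.0) + 0\{b} | (0 | 0) ⊢ -a-> m3, -b-> m3
  m3 = 0 ⊢ deadlocked
Reachable graph of Q (4 states):
  n0 = b.a.(a.0 + a.0 + 0\{b} | (0 | 0)) ⊢ -b-> n1
  n1 = a.(a.0 + a.0 + 0\{b} | (0 | 0)) ⊢ -a-> n2
  n2 = a.0 + a.0 + 0\{b} | (0 | 0) ⊢ -a-> n3
  n3 = 0 ⊢ deadlocked
Partition-refinement fixed point:
  B0 = {m0}
  B1 = {m1}
  B2 = {m2}
  B3 = {m3, n3}
  B4 = {n0}
  B5 = {n1}
  B6 = {n2}
m0 ∈ B0, n0 ∈ B4 → different blocks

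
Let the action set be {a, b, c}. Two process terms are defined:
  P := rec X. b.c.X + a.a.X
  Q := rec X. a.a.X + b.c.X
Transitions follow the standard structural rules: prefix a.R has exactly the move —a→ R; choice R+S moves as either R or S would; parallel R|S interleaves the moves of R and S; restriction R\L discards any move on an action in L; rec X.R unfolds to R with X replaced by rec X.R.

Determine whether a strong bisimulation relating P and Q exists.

Reachable graph of P (3 states):
  u0 = rec X. b.c.X + a.a.X → --a--▸ u1, --b--▸ u2
  u1 = a.(rec X. b.c.X + a.a.X) → --a--▸ u0
  u2 = c.(rec X. b.c.X + a.a.X) → --c--▸ u0
Reachable graph of Q (3 states):
  v0 = rec X. a.a.X + b.c.X → --a--▸ v1, --b--▸ v2
  v1 = a.(rec X. a.a.X + b.c.X) → --a--▸ v0
  v2 = c.(rec X. a.a.X + b.c.X) → --c--▸ v0
Bisimilarity quotient blocks:
  B0 = {u0, v0}
  B1 = {u1, v1}
  B2 = {u2, v2}
u0 ∈ B0, v0 ∈ B0 → same block

P ~ Q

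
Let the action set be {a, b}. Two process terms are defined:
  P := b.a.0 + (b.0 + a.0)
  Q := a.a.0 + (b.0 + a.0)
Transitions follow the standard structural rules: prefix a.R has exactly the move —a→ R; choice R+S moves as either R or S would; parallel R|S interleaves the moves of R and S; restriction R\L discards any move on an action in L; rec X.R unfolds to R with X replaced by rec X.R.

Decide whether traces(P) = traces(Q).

Reachable graph of P (3 states):
  p0 = b.a.0 + (b.0 + a.0) ⊢ =a=> p1, =b=> p1, =b=> p2
  p1 = 0 ⊢ (no moves)
  p2 = a.0 ⊢ =a=> p1
Reachable graph of Q (3 states):
  q0 = a.a.0 + (b.0 + a.0) ⊢ =a=> q1, =a=> q2, =b=> q1
  q1 = 0 ⊢ (no moves)
  q2 = a.0 ⊢ =a=> q1
Trace ⟨ba⟩ through P, begin at {p0}:
  [1] b ⇒ {p1, p2}
  [2] a ⇒ {p1}
  P completes σ.
Trace ⟨ba⟩ through Q, begin at {q0}:
  [1] b ⇒ {q1}
  [2] a ⇒ ∅ (Q stuck)

trace-distinct — witness ⟨ba⟩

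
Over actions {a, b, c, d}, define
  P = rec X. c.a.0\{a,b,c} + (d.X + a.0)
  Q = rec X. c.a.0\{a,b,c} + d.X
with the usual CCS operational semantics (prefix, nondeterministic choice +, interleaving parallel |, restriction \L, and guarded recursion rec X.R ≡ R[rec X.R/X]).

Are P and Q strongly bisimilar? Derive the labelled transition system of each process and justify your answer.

NO

Reachable graph of P (4 states):
  s0 = rec X. c.a.0\{a,b,c} + (d.X + a.0) has moves =a=> s1, =c=> s2, =d=> s0
  s1 = 0 has moves (no moves)
  s2 = a.0\{a,b,c} has moves =a=> s3
  s3 = 0\{a,b,c} has moves (no moves)
Reachable graph of Q (3 states):
  t0 = rec X. c.a.0\{a,b,c} + d.X has moves =c=> t1, =d=> t0
  t1 = a.0\{a,b,c} has moves =a=> t2
  t2 = 0\{a,b,c} has moves (no moves)
Bisimilarity quotient blocks:
  B0 = {s0}
  B1 = {s1, s3, t2}
  B2 = {s2, t1}
  B3 = {t0}
s0 ∈ B0, t0 ∈ B3 → different blocks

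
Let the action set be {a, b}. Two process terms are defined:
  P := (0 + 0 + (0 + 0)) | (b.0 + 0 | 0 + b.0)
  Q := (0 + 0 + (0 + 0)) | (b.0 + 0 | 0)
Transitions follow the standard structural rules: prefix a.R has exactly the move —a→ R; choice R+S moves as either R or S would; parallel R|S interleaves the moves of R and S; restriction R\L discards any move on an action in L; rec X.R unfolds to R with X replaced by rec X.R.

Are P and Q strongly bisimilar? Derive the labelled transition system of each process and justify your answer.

P's transition system — 2 states:
  u0 = (0 + 0 + (0 + 0)) | (b.0 + 0 | 0 + b.0) :: -b-> u1
  u1 = (0 + 0 + (0 + 0)) | 0 :: ∅
Q's transition system — 2 states:
  v0 = (0 + 0 + (0 + 0)) | (b.0 + 0 | 0) :: -b-> v1
  v1 = (0 + 0 + (0 + 0)) | 0 :: ∅
Partition-refinement fixed point:
  B0 = {u0, v0}
  B1 = {u1, v1}
u0 ∈ B0, v0 ∈ B0 → same block

P ~ Q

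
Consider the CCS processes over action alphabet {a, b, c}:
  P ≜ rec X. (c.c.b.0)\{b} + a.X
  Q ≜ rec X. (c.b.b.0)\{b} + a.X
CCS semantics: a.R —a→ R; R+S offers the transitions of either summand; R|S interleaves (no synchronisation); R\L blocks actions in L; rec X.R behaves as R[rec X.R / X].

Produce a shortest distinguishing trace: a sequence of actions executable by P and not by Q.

cc

LTS(P): 3 reachable states
  m0 = rec X. (c.c.b.0)\{b} + a.X ⊢ ··a··> m0, ··c··> m1
  m1 = (c.b.0)\{b} ⊢ ··c··> m2
  m2 = (b.0)\{b} ⊢ (no moves)
LTS(Q): 2 reachable states
  n0 = rec X. (c.b.b.0)\{b} + a.X ⊢ ··a··> n0, ··c··> n1
  n1 = (b.b.0)\{b} ⊢ (no moves)
Run σ = ⟨cc⟩ on P: start {m0}
  [1] c ⇒ {m1}
  [2] c ⇒ {m2}
  ✓ P
Run σ = ⟨cc⟩ on Q: start {n0}
  [1] c ⇒ {n1}
  [2] c ⇒ ∅  — Q cannot continue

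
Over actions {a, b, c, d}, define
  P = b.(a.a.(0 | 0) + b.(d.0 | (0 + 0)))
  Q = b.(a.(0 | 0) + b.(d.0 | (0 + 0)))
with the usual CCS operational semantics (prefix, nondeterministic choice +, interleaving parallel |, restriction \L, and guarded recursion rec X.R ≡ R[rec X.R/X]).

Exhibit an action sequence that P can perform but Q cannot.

P's transition system — 6 states:
  s0 = b.(a.a.(0 | 0) + b.(d.0 | (0 + 0))) | =b=> s1
  s1 = a.a.(0 | 0) + b.(d.0 | (0 + 0)) | =a=> s2, =b=> s3
  s2 = a.(0 | 0) | =a=> s4
  s3 = d.0 | (0 + 0) | =d=> s5
  s4 = 0 | 0 | stopped
  s5 = 0 | (0 + 0) | stopped
Q's transition system — 5 states:
  t0 = b.(a.(0 | 0) + b.(d.0 | (0 + 0))) | =b=> t1
  t1 = a.(0 | 0) + b.(d.0 | (0 + 0)) | =a=> t2, =b=> t3
  t2 = 0 | 0 | stopped
  t3 = d.0 | (0 + 0) | =d=> t4
  t4 = 0 | (0 + 0) | stopped
Executing baa from P (initial set {s0}):
  step 1 (b): {s1}
  step 2 (a): {s2}
  step 3 (a): {s4}
  P completes σ.
Executing baa from Q (initial set {t0}):
  step 1 (b): {t1}
  step 2 (a): {t2}
  step 3 (a): ∅  — Q cannot continue

baa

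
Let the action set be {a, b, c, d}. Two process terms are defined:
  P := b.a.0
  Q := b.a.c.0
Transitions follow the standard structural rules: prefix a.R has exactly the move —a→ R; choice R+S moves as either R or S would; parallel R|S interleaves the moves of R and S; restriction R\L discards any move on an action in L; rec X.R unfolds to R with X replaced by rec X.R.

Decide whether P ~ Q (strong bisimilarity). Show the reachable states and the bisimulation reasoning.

LTS(P): 3 reachable states
  m0 = b.a.0 → —b→ m1
  m1 = a.0 → —a→ m2
  m2 = 0 → deadlocked
LTS(Q): 4 reachable states
  n0 = b.a.c.0 → —b→ n1
  n1 = a.c.0 → —a→ n2
  n2 = c.0 → —c→ n3
  n3 = 0 → deadlocked
Coarsest stable partition (strong bisimilarity classes):
  B0 = {m0}
  B1 = {m1}
  B2 = {m2, n3}
  B3 = {n0}
  B4 = {n1}
  B5 = {n2}
m0 ∈ B0, n0 ∈ B3 → different blocks

P ≁ Q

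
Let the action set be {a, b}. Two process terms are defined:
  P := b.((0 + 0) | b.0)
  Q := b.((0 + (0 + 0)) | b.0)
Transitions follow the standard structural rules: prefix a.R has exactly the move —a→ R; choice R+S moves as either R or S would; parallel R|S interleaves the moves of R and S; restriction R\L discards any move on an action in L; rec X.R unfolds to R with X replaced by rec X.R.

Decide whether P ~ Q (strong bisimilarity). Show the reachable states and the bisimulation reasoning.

LTS(P): 3 reachable states
  u0 = b.((0 + 0) | b.0) ⊢ --b--▸ u1
  u1 = (0 + 0) | b.0 ⊢ --b--▸ u2
  u2 = (0 + 0) | 0 ⊢ ∅
LTS(Q): 3 reachable states
  v0 = b.((0 + (0 + 0)) | b.0) ⊢ --b--▸ v1
  v1 = (0 + (0 + 0)) | b.0 ⊢ --b--▸ v2
  v2 = (0 + (0 + 0)) | 0 ⊢ ∅
Bisimilarity quotient blocks:
  B0 = {u0, v0}
  B1 = {u1, v1}
  B2 = {u2, v2}
u0 ∈ B0, v0 ∈ B0 → same block

bisimilar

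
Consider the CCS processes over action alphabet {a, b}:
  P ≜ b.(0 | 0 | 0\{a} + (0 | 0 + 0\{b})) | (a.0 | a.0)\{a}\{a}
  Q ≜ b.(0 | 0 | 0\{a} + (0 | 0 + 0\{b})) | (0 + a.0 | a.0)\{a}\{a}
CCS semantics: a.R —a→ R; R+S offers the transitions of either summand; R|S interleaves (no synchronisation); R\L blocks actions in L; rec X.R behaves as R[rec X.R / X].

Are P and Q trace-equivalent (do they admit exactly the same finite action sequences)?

traces(P) = traces(Q)

P's transition system — 2 states:
  m0 = b.(0 | 0 | 0\{a} + (0 | 0 + 0\{b})) | (a.0 | a.0)\{a}\{a} :: =b=> m1
  m1 = (0 | 0 | 0\{a} + (0 | 0 + 0\{b})) | (a.0 | a.0)\{a}\{a} :: stopped
Q's transition system — 2 states:
  n0 = b.(0 | 0 | 0\{a} + (0 | 0 + 0\{b})) | (0 + a.0 | a.0)\{a}\{a} :: =b=> n1
  n1 = (0 | 0 | 0\{a} + (0 | 0 + 0\{b})) | (0 + a.0 | a.0)\{a}\{a} :: stopped
Partition-refinement fixed point:
  B0 = {m0, n0}
  B1 = {m1, n1}
m0 ∈ B0, n0 ∈ B0 → same block
Bisimilar ⇒ trace-equivalent.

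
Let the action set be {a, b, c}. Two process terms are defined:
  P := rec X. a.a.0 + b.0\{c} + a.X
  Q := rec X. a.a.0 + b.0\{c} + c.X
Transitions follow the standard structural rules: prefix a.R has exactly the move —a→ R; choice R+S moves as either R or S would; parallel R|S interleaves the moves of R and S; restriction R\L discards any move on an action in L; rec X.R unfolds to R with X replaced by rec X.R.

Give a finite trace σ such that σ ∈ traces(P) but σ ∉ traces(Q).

P's transition system — 4 states:
  p0 = rec X. a.a.0 + b.0\{c} + a.X → =a=> p0, =a=> p1, =b=> p2
  p1 = a.0 → =a=> p3
  p2 = 0\{c} → stopped
  p3 = 0 → stopped
Q's transition system — 4 states:
  q0 = rec X. a.a.0 + b.0\{c} + c.X → =a=> q1, =b=> q2, =c=> q0
  q1 = a.0 → =a=> q3
  q2 = 0\{c} → stopped
  q3 = 0 → stopped
Trace ⟨ab⟩ through P, begin at {p0}:
  after a @ step 1: {p0, p1}
  after b @ step 2: {p2}
  P completes σ.
Trace ⟨ab⟩ through Q, begin at {q0}:
  after a @ step 1: {q1}
  after b @ step 2: no successor for Q

ab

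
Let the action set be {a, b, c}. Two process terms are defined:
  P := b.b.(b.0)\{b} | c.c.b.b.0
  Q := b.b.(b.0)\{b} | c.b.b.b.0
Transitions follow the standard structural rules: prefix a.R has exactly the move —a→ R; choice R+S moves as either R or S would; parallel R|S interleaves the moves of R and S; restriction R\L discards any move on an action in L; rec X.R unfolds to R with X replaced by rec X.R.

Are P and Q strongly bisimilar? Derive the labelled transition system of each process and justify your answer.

P's transition system — 15 states:
  u0 = b.b.(b.0)\{b} | c.c.b.b.0 has moves --b--▸ u1, --c--▸ u2
  u1 = b.(b.0)\{b} | c.c.b.b.0 has moves --b--▸ u3, --c--▸ u4
  u2 = b.b.(b.0)\{b} | c.b.b.0 has moves --b--▸ u4, --c--▸ u5
  u3 = (b.0)\{b} | c.c.b.b.0 has moves --c--▸ u6
  u4 = b.(b.0)\{b} | c.b.b.0 has moves --b--▸ u6, --c--▸ u7
  u5 = b.b.(b.0)\{b} | b.b.0 has moves --b--▸ u7, --b--▸ u8
  u6 = (b.0)\{b} | c.b.b.0 has moves --c--▸ u9
  u7 = b.(b.0)\{b} | b.b.0 has moves --b--▸ u10, --b--▸ u9
  u8 = b.b.(b.0)\{b} | b.0 has moves --b--▸ u10, --b--▸ u11
  u9 = (b.0)\{b} | b.b.0 has moves --b--▸ u12
  u10 = b.(b.0)\{b} | b.0 has moves --b--▸ u12, --b--▸ u13
  u11 = b.b.(b.0)\{b} | 0 has moves --b--▸ u13
  u12 = (b.0)\{b} | b.0 has moves --b--▸ u14
  u13 = b.(b.0)\{b} | 0 has moves --b--▸ u14
  u14 = (b.0)\{b} | 0 has moves ∅
Q's transition system — 15 states:
  v0 = b.b.(b.0)\{b} | c.b.b.b.0 has moves --b--▸ v1, --c--▸ v2
  v1 = b.(b.0)\{b} | c.b.b.b.0 has moves --b--▸ v3, --c--▸ v4
  v2 = b.b.(b.0)\{b} | b.b.b.0 has moves --b--▸ v4, --b--▸ v5
  v3 = (b.0)\{b} | c.b.b.b.0 has moves --c--▸ v6
  v4 = b.(b.0)\{b} | b.b.b.0 has moves --b--▸ v6, --b--▸ v7
  v5 = b.b.(b.0)\{b} | b.b.0 has moves --b--▸ v7, --b--▸ v8
  v6 = (b.0)\{b} | b.b.b.0 has moves --b--▸ v9
  v7 = b.(b.0)\{b} | b.b.0 has moves --b--▸ v10, --b--▸ v9
  v8 = b.b.(b.0)\{b} | b.0 has moves --b--▸ v10, --b--▸ v11
  v9 = (b.0)\{b} | b.b.0 has moves --b--▸ v12
  v10 = b.(b.0)\{b} | b.0 has moves --b--▸ v12, --b--▸ v13
  v11 = b.b.(b.0)\{b} | 0 has moves --b--▸ v13
  v12 = (b.0)\{b} | b.0 has moves --b--▸ v14
  v13 = b.(b.0)\{b} | 0 has moves --b--▸ v14
  v14 = (b.0)\{b} | 0 has moves ∅
Partition-refinement fixed point:
  B0 = {u0}
  B1 = {u1}
  B2 = {u4}
  B3 = {u7, u8, v6, v7, v8}
  B4 = {u10, u11, u9, v10, v11, v9}
  B5 = {u12, u13, v12, v13}
  B6 = {u14, v14}
  B7 = {u6}
  B8 = {u3}
  B9 = {u2}
  B10 = {u5, v4, v5}
  B11 = {v0}
  B12 = {v2}
  B13 = {v1}
  B14 = {v3}
u0 ∈ B0, v0 ∈ B11 → different blocks

not bisimilar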